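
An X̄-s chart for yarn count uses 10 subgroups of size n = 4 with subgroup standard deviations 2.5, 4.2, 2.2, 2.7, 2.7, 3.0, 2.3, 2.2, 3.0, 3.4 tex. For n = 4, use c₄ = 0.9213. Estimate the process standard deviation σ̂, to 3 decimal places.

3.061

s̄ = (2.5 + 4.2 + 2.2 + 2.7 + 2.7 + 3.0 + 2.3 + 2.2 + 3.0 + 3.4) / 10 = 2.8200
σ̂ = s̄ / c₄ = 2.8200 / 0.9213 = 3.0609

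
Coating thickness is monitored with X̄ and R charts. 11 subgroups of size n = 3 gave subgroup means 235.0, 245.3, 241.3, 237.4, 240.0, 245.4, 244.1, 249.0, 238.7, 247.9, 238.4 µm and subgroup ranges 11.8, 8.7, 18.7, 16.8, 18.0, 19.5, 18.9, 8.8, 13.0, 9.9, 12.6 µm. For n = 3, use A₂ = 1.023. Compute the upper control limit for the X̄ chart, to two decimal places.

X̄̄ = (235.0 + 245.3 + 241.3 + 237.4 + 240.0 + 245.4 + 244.1 + 249.0 + 238.7 + 247.9 + 238.4) / 11 = 2662.5000 / 11 = 242.0455
R̄ = (11.8 + 8.7 + 18.7 + 16.8 + 18.0 + 19.5 + 18.9 + 8.8 + 13.0 + 9.9 + 12.6) / 11 = 156.7000 / 11 = 14.2455
UCL = X̄̄ + A₂·R̄ = 242.0455 + 1.023 × 14.2455 = 256.6186

256.62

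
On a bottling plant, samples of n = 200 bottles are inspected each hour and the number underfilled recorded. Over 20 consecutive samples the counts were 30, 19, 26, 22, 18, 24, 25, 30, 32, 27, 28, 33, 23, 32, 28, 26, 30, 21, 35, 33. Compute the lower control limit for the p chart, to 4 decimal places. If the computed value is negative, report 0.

p̄ = Σdᵢ / (k·n) = 542 / (20 × 200) = 0.13550
LCL = p̄ − 3·√(p̄(1−p̄)/n) = 0.13550 − 3 × 0.02420 = 0.06290

0.0629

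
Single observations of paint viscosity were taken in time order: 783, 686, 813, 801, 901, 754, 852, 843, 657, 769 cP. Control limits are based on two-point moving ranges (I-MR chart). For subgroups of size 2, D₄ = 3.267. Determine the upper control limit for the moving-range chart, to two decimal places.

322.34

Moving ranges: 97, 127, 12, 100, 147, 98, 9, 186, 112; M̄R̄ = 888.0000 / 9 = 98.6667
UCL_MR = D₄·M̄R̄ = 3.267 × 98.6667 = 322.3440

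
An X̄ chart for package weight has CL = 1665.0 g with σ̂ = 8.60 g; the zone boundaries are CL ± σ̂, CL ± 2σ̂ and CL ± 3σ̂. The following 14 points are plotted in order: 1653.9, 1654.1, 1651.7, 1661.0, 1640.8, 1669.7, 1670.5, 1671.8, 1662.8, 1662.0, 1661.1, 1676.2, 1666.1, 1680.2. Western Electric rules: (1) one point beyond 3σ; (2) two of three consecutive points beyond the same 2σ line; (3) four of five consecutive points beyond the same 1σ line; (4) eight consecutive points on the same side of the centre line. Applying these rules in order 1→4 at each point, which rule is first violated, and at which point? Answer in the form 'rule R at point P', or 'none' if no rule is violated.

rule 3 at point 5

Zone of each point (C = within 1σ̂, B = 1σ̂–2σ̂, A = 2σ̂–3σ̂, * = beyond 3σ̂; sign = side of CL): 1:-B, 2:-B, 3:-B, 4:-C, 5:-A, 6:+C, 7:+C, 8:+C, 9:-C, 10:-C, 11:-C, 12:+B, 13:+C, 14:+B
Rule 3 (four of five consecutive points beyond the same 1σ limit) is satisfied at point 5.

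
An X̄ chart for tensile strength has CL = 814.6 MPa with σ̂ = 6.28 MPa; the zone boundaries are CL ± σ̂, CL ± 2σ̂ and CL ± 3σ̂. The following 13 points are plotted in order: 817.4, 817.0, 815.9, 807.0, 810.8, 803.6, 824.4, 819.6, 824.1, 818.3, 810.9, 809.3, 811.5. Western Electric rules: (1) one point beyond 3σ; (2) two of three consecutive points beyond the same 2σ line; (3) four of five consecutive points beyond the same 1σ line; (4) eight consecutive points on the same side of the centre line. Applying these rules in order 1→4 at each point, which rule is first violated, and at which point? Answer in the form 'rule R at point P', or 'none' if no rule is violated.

none

Zone of each point (C = within 1σ̂, B = 1σ̂–2σ̂, A = 2σ̂–3σ̂, * = beyond 3σ̂; sign = side of CL): 1:+C, 2:+C, 3:+C, 4:-B, 5:-C, 6:-B, 7:+B, 8:+C, 9:+B, 10:+C, 11:-C, 12:-C, 13:-C
No rule fires across all 13 points.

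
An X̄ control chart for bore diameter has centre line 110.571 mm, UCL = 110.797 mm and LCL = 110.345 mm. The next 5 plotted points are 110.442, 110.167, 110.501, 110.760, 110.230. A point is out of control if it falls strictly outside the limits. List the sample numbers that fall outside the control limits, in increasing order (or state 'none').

Compare each point to [110.345, 110.797]: sample 2 = 110.167 < LCL; sample 5 = 110.230 < LCL.

2, 5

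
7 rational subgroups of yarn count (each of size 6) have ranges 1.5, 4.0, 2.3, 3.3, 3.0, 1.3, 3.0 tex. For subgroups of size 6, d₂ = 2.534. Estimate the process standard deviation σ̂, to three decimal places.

1.037

R̄ = (1.5 + 4.0 + 2.3 + 3.3 + 3.0 + 1.3 + 3.0) / 7 = 2.6286
σ̂ = R̄ / d₂ = 2.6286 / 2.534 = 1.0373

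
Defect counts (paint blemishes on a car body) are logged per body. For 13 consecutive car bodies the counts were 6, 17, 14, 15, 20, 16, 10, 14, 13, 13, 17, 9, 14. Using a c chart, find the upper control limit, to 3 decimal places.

24.793

c̄ = (6 + 17 + 14 + 15 + 20 + 16 + 10 + 14 + 13 + 13 + 17 + 9 + 14) / 13 = 178 / 13 = 13.6923
UCL = c̄ + 3√c̄ = 13.6923 + 3 × √13.6923 = 13.6923 + 3 × 3.7003 = 24.7932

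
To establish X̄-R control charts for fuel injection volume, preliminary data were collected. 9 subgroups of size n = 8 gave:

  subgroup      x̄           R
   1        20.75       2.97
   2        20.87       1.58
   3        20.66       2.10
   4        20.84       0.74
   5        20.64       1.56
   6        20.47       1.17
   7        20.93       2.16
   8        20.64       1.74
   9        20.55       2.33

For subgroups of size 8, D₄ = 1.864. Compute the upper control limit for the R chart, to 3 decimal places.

R̄ = (2.97 + 1.58 + 2.10 + 0.74 + 1.56 + 1.17 + 2.16 + 1.74 + 2.33) / 9 = 16.3500 / 9 = 1.8167
UCL_R = D₄·R̄ = 1.864 × 1.8167 = 3.3863

3.386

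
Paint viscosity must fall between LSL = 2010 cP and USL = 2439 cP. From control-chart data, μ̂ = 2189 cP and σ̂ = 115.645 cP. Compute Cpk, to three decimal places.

0.516

Cpu = (USL − μ̂) / (3σ̂) = (2439 − 2189) / (3 × 115.645) = 0.7206; Cpl = (μ̂ − LSL) / (3σ̂) = (2189 − 2010) / (3 × 115.645) = 0.5159; Cpk = min(Cpu, Cpl) = 0.5159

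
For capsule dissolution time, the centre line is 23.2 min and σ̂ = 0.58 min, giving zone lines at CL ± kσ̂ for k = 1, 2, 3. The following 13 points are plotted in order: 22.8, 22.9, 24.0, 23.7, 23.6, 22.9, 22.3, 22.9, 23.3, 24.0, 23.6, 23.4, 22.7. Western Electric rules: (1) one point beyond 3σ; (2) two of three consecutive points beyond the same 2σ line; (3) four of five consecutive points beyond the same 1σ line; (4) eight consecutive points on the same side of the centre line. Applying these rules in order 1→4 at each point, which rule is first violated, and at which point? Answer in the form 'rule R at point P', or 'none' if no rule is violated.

none

Zone of each point (C = within 1σ̂, B = 1σ̂–2σ̂, A = 2σ̂–3σ̂, * = beyond 3σ̂; sign = side of CL): 1:-C, 2:-C, 3:+B, 4:+C, 5:+C, 6:-C, 7:-B, 8:-C, 9:+C, 10:+B, 11:+C, 12:+C, 13:-C
No rule fires across all 13 points.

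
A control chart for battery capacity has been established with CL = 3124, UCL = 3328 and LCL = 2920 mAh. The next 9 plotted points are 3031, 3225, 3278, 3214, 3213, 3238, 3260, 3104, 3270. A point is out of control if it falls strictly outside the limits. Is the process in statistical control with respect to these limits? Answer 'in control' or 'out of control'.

All 9 points lie within [2920, 3328].

in control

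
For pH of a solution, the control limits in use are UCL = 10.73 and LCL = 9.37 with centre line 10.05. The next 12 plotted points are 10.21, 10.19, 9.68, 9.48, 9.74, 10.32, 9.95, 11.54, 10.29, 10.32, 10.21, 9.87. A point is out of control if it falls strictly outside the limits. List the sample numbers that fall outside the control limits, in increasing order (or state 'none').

Compare each point to [9.37, 10.73]: sample 8 = 11.54 > UCL.

8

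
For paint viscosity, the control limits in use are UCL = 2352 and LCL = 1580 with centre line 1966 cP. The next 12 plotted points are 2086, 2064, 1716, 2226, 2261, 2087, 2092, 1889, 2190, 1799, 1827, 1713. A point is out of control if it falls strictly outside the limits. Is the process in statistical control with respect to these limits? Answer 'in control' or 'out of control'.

All 12 points lie within [1580, 2352].

in control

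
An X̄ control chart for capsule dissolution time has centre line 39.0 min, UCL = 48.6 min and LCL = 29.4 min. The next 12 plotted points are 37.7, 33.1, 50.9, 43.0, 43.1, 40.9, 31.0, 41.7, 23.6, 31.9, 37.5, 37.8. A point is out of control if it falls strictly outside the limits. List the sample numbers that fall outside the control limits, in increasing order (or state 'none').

3, 9

Compare each point to [29.4, 48.6]: sample 3 = 50.9 > UCL; sample 9 = 23.6 < LCL.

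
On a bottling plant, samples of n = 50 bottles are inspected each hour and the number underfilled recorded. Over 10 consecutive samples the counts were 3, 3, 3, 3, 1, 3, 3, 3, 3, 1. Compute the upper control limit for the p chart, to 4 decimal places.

0.1462

p̄ = Σdᵢ / (k·n) = 26 / (10 × 50) = 0.05200
UCL = p̄ + 3·√(p̄(1−p̄)/n) = 0.05200 + 3 × √(0.05200×0.94800/50) = 0.05200 + 3 × 0.03140 = 0.14620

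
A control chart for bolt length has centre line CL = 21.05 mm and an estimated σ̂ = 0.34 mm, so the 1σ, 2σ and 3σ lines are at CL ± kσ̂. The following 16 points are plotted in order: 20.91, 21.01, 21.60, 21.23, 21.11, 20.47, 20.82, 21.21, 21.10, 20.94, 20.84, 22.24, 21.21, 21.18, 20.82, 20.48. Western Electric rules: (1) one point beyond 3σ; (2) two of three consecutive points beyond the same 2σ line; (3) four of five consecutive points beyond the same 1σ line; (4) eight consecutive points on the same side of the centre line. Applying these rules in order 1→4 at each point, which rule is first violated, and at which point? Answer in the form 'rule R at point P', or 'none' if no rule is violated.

Zone of each point (C = within 1σ̂, B = 1σ̂–2σ̂, A = 2σ̂–3σ̂, * = beyond 3σ̂; sign = side of CL): 1:-C, 2:-C, 3:+B, 4:+C, 5:+C, 6:-B, 7:-C, 8:+C, 9:+C, 10:-C, 11:-C, 12:+*, 13:+C, 14:+C, 15:-C, 16:-B
Rule 1 (one point beyond the 3σ limits) is satisfied at point 12.

rule 1 at point 12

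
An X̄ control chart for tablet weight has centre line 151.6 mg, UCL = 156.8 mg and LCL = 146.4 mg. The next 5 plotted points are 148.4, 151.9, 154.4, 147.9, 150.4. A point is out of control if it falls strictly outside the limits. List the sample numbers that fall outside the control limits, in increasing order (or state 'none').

All 5 points lie within [146.4, 156.8].

none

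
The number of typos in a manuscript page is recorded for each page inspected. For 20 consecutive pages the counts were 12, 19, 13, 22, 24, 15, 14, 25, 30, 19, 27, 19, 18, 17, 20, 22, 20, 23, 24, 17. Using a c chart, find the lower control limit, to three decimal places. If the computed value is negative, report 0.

c̄ = (12 + 19 + 13 + 22 + 24 + 15 + 14 + 25 + 30 + 19 + 27 + 19 + 18 + 17 + 20 + 22 + 20 + 23 + 24 + 17) / 20 = 400 / 20 = 20.0000
LCL = c̄ − 3√c̄ = 20.0000 − 3 × 4.4721 = 6.5836

6.584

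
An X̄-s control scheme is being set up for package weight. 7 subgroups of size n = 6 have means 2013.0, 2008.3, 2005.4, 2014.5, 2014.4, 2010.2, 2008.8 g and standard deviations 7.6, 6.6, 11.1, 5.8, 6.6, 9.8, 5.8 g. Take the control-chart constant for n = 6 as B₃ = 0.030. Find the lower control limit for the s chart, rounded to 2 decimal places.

s̄ = (7.6 + 6.6 + 11.1 + 5.8 + 6.6 + 9.8 + 5.8) / 7 = 7.6143
LCL_s = B₃·s̄ = 0.030 × 7.6143 = 0.2284

0.23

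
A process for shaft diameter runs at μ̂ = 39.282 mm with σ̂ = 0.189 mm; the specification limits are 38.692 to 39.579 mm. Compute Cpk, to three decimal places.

Cpu = (USL − μ̂) / (3σ̂) = (39.579 − 39.282) / (3 × 0.189) = 0.5238; Cpl = (μ̂ − LSL) / (3σ̂) = (39.282 − 38.692) / (3 × 0.189) = 1.0406; Cpk = min(Cpu, Cpl) = 0.5238

0.524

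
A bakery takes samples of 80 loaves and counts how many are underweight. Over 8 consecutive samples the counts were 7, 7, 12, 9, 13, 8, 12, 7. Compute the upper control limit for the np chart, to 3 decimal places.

18.006

p̄ = Σdᵢ / (k·n) = 75 / (8 × 80) = 0.11719
UCL = np̄ + 3·√(np̄(1−p̄)) = 9.3750 + 3 × √(9.3750×0.88281) = 9.3750 + 3 × 2.8769 = 18.0056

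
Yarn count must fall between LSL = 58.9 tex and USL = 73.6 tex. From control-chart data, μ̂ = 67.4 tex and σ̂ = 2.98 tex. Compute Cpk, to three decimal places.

Cpu = (USL − μ̂) / (3σ̂) = (73.6 − 67.4) / (3 × 2.98) = 0.6935; Cpl = (μ̂ − LSL) / (3σ̂) = (67.4 − 58.9) / (3 × 2.98) = 0.9508; Cpk = min(Cpu, Cpl) = 0.6935

0.694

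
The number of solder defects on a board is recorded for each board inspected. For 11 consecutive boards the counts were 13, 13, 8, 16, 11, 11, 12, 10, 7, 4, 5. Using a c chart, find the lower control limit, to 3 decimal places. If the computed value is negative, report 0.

c̄ = (13 + 13 + 8 + 16 + 11 + 11 + 12 + 10 + 7 + 4 + 5) / 11 = 110 / 11 = 10.0000
LCL = c̄ − 3√c̄ = 10.0000 − 3 × 3.1623 = 0.5132

0.513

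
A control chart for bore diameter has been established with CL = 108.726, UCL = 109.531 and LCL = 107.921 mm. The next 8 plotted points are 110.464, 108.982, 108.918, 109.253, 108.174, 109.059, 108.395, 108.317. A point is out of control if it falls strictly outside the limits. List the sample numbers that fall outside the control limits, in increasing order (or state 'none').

1

Compare each point to [107.921, 109.531]: sample 1 = 110.464 > UCL.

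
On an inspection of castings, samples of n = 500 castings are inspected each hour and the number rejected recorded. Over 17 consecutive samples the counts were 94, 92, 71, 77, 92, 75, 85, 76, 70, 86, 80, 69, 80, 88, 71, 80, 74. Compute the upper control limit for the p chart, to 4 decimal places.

p̄ = Σdᵢ / (k·n) = 1360 / (17 × 500) = 0.16000
UCL = p̄ + 3·√(p̄(1−p̄)/n) = 0.16000 + 3 × √(0.16000×0.84000/500) = 0.16000 + 3 × 0.01640 = 0.20919

0.2092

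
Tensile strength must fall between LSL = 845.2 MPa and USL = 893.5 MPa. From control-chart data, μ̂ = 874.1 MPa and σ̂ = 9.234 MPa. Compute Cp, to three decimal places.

Cp = (USL − LSL) / (6σ̂) = (893.5 − 845.2) / (6 × 9.234) = 48.3000 / 55.4040 = 0.8718

0.872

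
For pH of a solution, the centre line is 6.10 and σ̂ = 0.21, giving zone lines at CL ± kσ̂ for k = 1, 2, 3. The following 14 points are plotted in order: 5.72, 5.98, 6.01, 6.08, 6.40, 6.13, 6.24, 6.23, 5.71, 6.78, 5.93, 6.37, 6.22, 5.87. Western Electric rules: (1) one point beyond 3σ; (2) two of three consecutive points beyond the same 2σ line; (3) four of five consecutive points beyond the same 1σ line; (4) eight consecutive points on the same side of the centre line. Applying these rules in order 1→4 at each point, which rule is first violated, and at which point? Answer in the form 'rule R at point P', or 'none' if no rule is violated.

rule 1 at point 10

Zone of each point (C = within 1σ̂, B = 1σ̂–2σ̂, A = 2σ̂–3σ̂, * = beyond 3σ̂; sign = side of CL): 1:-B, 2:-C, 3:-C, 4:-C, 5:+B, 6:+C, 7:+C, 8:+C, 9:-B, 10:+*, 11:-C, 12:+B, 13:+C, 14:-B
Rule 1 (one point beyond the 3σ limits) is satisfied at point 10.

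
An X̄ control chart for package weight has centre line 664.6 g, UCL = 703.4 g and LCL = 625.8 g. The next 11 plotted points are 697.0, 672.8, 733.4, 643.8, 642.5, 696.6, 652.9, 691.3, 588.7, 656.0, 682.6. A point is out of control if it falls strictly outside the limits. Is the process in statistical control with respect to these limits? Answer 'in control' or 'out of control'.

out of control

Compare each point to [625.8, 703.4]: sample 3 = 733.4 > UCL; sample 9 = 588.7 < LCL.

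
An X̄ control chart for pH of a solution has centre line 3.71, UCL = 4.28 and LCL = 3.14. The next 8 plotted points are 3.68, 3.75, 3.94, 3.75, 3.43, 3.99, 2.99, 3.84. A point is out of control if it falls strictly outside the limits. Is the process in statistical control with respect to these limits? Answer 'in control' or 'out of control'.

Compare each point to [3.14, 4.28]: sample 7 = 2.99 < LCL.

out of control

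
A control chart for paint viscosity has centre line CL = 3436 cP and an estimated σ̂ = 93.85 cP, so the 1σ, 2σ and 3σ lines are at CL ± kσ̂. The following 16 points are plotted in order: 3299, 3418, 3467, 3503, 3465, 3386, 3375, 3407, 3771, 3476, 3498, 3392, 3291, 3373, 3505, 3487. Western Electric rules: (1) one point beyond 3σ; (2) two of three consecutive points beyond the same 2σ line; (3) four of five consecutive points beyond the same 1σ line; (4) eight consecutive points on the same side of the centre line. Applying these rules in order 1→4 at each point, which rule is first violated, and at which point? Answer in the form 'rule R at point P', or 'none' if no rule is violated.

rule 1 at point 9

Zone of each point (C = within 1σ̂, B = 1σ̂–2σ̂, A = 2σ̂–3σ̂, * = beyond 3σ̂; sign = side of CL): 1:-B, 2:-C, 3:+C, 4:+C, 5:+C, 6:-C, 7:-C, 8:-C, 9:+*, 10:+C, 11:+C, 12:-C, 13:-B, 14:-C, 15:+C, 16:+C
Rule 1 (one point beyond the 3σ limits) is satisfied at point 9.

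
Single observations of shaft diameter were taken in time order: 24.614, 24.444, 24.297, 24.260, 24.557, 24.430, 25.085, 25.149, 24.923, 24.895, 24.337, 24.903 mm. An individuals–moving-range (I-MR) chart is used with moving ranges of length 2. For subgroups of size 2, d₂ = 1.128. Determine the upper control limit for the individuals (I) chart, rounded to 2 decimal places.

25.35

X̄ = (24.614 + 24.444 + 24.297 + 24.260 + 24.557 + 24.430 + 25.085 + 25.149 + 24.923 + 24.895 + 24.337 + 24.903) / 12 = 24.6578
Moving ranges: 0.170, 0.147, 0.037, 0.297, 0.127, 0.655, 0.064, 0.226, 0.028, 0.558, 0.566; M̄R̄ = 2.8750 / 11 = 0.2614
UCL = X̄ + 3·M̄R̄/d₂ = 24.6578 + 3 × 0.2614 / 1.128 = 25.3529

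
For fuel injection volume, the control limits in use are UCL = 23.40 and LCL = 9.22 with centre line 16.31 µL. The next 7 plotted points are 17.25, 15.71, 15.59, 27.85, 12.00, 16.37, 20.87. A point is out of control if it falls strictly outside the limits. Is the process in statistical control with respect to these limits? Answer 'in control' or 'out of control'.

Compare each point to [9.22, 23.40]: sample 4 = 27.85 > UCL.

out of control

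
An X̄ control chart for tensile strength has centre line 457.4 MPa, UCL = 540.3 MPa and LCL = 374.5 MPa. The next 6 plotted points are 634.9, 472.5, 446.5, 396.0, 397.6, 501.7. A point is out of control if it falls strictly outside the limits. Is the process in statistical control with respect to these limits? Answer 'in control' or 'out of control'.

out of control

Compare each point to [374.5, 540.3]: sample 1 = 634.9 > UCL.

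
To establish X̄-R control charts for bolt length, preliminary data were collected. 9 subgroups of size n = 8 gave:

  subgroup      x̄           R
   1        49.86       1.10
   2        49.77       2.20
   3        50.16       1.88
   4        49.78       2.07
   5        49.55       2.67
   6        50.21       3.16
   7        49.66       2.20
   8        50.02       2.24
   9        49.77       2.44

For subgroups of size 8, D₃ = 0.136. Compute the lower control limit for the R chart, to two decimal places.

R̄ = (1.10 + 2.20 + 1.88 + 2.07 + 2.67 + 3.16 + 2.20 + 2.24 + 2.44) / 9 = 19.9600 / 9 = 2.2178
LCL_R = D₃·R̄ = 0.136 × 2.2178 = 0.3016

0.30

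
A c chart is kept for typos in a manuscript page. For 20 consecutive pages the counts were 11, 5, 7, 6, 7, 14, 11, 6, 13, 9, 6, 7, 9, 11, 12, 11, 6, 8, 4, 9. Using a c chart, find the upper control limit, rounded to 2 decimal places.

c̄ = (11 + 5 + 7 + 6 + 7 + 14 + 11 + 6 + 13 + 9 + 6 + 7 + 9 + 11 + 12 + 11 + 6 + 8 + 4 + 9) / 20 = 172 / 20 = 8.6000
UCL = c̄ + 3√c̄ = 8.6000 + 3 × √8.6000 = 8.6000 + 3 × 2.9326 = 17.3977

17.40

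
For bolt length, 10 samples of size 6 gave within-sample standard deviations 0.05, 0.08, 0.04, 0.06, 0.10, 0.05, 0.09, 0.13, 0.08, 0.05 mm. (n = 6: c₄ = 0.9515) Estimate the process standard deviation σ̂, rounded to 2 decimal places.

s̄ = (0.05 + 0.08 + 0.04 + 0.06 + 0.10 + 0.05 + 0.09 + 0.13 + 0.08 + 0.05) / 10 = 0.0730
σ̂ = s̄ / c₄ = 0.0730 / 0.9515 = 0.0767

0.08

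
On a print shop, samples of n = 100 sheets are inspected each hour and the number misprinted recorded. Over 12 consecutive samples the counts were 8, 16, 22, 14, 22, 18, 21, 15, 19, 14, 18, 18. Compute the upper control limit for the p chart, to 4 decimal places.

p̄ = Σdᵢ / (k·n) = 205 / (12 × 100) = 0.17083
UCL = p̄ + 3·√(p̄(1−p̄)/n) = 0.17083 + 3 × √(0.17083×0.82917/100) = 0.17083 + 3 × 0.03764 = 0.28374

0.2837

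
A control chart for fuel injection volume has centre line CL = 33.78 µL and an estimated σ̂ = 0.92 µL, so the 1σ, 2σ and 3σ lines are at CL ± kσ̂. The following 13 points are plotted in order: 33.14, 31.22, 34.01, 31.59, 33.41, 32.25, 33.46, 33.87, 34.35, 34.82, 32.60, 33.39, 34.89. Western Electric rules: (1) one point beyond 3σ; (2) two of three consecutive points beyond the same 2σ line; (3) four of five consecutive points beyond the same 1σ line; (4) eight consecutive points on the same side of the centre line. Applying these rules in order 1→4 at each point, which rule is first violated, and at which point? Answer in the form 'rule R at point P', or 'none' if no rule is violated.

Zone of each point (C = within 1σ̂, B = 1σ̂–2σ̂, A = 2σ̂–3σ̂, * = beyond 3σ̂; sign = side of CL): 1:-C, 2:-A, 3:+C, 4:-A, 5:-C, 6:-B, 7:-C, 8:+C, 9:+C, 10:+B, 11:-B, 12:-C, 13:+B
Rule 2 (two of three consecutive points beyond the same 2σ limit) is satisfied at point 4.

rule 2 at point 4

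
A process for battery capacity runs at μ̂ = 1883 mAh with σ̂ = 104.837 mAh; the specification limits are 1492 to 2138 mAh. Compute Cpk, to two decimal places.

Cpu = (USL − μ̂) / (3σ̂) = (2138 − 1883) / (3 × 104.837) = 0.8108; Cpl = (μ̂ − LSL) / (3σ̂) = (1883 − 1492) / (3 × 104.837) = 1.2432; Cpk = min(Cpu, Cpl) = 0.8108

0.81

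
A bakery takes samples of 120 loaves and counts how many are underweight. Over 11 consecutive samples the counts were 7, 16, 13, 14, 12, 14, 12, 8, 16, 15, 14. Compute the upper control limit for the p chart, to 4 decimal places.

p̄ = Σdᵢ / (k·n) = 141 / (11 × 120) = 0.10682
UCL = p̄ + 3·√(p̄(1−p̄)/n) = 0.10682 + 3 × √(0.10682×0.89318/120) = 0.10682 + 3 × 0.02820 = 0.19141

0.1914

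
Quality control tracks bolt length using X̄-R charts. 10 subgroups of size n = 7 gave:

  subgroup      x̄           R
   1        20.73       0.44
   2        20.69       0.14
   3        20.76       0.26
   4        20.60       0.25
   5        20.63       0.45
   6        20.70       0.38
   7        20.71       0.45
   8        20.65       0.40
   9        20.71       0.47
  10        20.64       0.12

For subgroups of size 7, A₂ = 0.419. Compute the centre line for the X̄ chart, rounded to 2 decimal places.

X̄̄ = (20.73 + 20.69 + 20.76 + 20.60 + 20.63 + 20.70 + 20.71 + 20.65 + 20.71 + 20.64) / 10 = 206.8200 / 10 = 20.6820
CL = X̄̄ = 20.6820

20.68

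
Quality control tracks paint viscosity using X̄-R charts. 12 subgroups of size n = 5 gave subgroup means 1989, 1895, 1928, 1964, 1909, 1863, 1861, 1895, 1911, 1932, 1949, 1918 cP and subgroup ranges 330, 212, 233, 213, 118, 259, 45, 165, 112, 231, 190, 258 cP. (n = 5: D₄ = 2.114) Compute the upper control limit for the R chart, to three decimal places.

416.810

R̄ = (330 + 212 + 233 + 213 + 118 + 259 + 45 + 165 + 112 + 231 + 190 + 258) / 12 = 2366.0000 / 12 = 197.1667
UCL_R = D₄·R̄ = 2.114 × 197.1667 = 416.8103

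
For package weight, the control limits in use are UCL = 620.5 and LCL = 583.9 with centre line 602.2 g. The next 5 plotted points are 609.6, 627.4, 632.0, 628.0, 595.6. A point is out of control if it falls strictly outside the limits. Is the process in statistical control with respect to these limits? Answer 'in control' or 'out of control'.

out of control

Compare each point to [583.9, 620.5]: sample 2 = 627.4 > UCL; sample 3 = 632.0 > UCL; sample 4 = 628.0 > UCL.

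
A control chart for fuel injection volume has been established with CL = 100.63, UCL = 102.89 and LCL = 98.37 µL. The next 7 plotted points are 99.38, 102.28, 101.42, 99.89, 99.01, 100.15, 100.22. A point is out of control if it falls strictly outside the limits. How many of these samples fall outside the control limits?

0

All 7 points lie within [98.37, 102.89].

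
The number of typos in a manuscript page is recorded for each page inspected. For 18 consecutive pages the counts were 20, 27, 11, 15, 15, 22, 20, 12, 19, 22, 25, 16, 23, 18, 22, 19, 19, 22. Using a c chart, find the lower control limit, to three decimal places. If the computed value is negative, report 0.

c̄ = (20 + 27 + 11 + 15 + 15 + 22 + 20 + 12 + 19 + 22 + 25 + 16 + 23 + 18 + 22 + 19 + 19 + 22) / 18 = 347 / 18 = 19.2778
LCL = c̄ − 3√c̄ = 19.2778 − 3 × 4.3906 = 6.1058

6.106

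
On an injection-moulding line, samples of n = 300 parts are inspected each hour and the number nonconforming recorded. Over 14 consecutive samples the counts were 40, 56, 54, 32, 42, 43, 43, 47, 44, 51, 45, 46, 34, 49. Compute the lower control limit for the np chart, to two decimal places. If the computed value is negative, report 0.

p̄ = Σdᵢ / (k·n) = 626 / (14 × 300) = 0.14905
LCL = np̄ − 3·√(np̄(1−p̄)) = 44.7143 − 3 × 6.1684 = 26.2089

26.21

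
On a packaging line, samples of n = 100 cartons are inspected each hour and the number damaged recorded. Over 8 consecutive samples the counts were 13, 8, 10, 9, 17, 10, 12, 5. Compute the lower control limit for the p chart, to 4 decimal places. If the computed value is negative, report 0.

0.0130

p̄ = Σdᵢ / (k·n) = 84 / (8 × 100) = 0.10500
LCL = p̄ − 3·√(p̄(1−p̄)/n) = 0.10500 − 3 × 0.03066 = 0.01303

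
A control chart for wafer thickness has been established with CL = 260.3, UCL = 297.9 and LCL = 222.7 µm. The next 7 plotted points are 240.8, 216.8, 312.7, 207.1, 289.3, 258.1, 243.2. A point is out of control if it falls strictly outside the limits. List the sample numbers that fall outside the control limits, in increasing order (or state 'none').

2, 3, 4

Compare each point to [222.7, 297.9]: sample 2 = 216.8 < LCL; sample 3 = 312.7 > UCL; sample 4 = 207.1 < LCL.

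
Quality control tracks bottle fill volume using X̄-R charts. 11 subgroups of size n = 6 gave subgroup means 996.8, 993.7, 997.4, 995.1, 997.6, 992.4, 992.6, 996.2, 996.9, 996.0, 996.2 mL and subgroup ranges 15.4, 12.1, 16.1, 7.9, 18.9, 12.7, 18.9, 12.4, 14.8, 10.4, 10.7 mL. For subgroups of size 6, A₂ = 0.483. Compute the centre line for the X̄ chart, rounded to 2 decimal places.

X̄̄ = (996.8 + 993.7 + 997.4 + 995.1 + 997.6 + 992.4 + 992.6 + 996.2 + 996.9 + 996.0 + 996.2) / 11 = 10950.9000 / 11 = 995.5364
CL = X̄̄ = 995.5364

995.54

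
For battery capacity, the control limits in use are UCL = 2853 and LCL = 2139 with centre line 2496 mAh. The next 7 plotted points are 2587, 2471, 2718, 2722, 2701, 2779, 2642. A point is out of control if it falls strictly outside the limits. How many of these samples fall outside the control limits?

0

All 7 points lie within [2139, 2853].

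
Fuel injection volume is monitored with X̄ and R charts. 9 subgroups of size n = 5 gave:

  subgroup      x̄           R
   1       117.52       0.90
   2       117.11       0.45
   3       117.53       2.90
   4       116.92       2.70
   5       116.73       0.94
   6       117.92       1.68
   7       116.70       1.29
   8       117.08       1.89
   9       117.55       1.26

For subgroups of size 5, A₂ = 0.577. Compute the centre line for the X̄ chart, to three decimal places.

117.229

X̄̄ = (117.52 + 117.11 + 117.53 + 116.92 + 116.73 + 117.92 + 116.70 + 117.08 + 117.55) / 9 = 1055.0600 / 9 = 117.2289
CL = X̄̄ = 117.2289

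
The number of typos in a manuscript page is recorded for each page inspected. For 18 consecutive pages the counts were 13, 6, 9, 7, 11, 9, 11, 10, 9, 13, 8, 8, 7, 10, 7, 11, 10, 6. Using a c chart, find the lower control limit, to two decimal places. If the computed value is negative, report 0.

c̄ = (13 + 6 + 9 + 7 + 11 + 9 + 11 + 10 + 9 + 13 + 8 + 8 + 7 + 10 + 7 + 11 + 10 + 6) / 18 = 165 / 18 = 9.1667
LCL = c̄ − 3√c̄ = 9.1667 − 3 × 3.0277 = 0.0837

0.08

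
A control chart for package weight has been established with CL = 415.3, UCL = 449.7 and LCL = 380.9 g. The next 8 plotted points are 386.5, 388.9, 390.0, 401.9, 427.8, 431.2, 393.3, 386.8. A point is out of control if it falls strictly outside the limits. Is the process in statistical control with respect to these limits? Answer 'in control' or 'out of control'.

in control

All 8 points lie within [380.9, 449.7].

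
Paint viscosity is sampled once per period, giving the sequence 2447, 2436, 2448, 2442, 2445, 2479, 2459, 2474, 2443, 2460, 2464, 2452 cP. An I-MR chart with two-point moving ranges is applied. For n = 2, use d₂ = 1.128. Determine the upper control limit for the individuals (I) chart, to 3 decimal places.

2493.977

X̄ = (2447 + 2436 + 2448 + 2442 + 2445 + 2479 + 2459 + 2474 + 2443 + 2460 + 2464 + 2452) / 12 = 2454.0833
Moving ranges: 11, 12, 6, 3, 34, 20, 15, 31, 17, 4, 12; M̄R̄ = 165.0000 / 11 = 15.0000
UCL = X̄ + 3·M̄R̄/d₂ = 2454.0833 + 3 × 15.0000 / 1.128 = 2493.9770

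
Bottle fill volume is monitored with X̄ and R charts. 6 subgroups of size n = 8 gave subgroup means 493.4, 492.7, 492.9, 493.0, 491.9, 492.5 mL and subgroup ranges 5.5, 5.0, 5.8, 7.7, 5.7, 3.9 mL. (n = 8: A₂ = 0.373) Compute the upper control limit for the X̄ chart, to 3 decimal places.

494.822

X̄̄ = (493.4 + 492.7 + 492.9 + 493.0 + 491.9 + 492.5) / 6 = 2956.4000 / 6 = 492.7333
R̄ = (5.5 + 5.0 + 5.8 + 7.7 + 5.7 + 3.9) / 6 = 33.6000 / 6 = 5.6000
UCL = X̄̄ + A₂·R̄ = 492.7333 + 0.373 × 5.6000 = 494.8221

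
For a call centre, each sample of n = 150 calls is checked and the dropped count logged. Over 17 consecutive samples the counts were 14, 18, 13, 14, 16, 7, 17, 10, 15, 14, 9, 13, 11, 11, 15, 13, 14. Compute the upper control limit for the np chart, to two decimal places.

23.58

p̄ = Σdᵢ / (k·n) = 224 / (17 × 150) = 0.08784
UCL = np̄ + 3·√(np̄(1−p̄)) = 13.1765 + 3 × √(13.1765×0.91216) = 13.1765 + 3 × 3.4668 = 23.5770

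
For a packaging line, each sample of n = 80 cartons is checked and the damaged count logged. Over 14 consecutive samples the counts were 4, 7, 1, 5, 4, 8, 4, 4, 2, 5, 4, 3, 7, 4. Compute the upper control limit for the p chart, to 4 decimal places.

p̄ = Σdᵢ / (k·n) = 62 / (14 × 80) = 0.05536
UCL = p̄ + 3·√(p̄(1−p̄)/n) = 0.05536 + 3 × √(0.05536×0.94464/80) = 0.05536 + 3 × 0.02557 = 0.13206

0.1321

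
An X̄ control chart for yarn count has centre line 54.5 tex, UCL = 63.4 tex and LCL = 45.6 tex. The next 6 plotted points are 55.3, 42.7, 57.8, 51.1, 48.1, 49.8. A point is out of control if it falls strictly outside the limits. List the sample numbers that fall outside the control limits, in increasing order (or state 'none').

2

Compare each point to [45.6, 63.4]: sample 2 = 42.7 < LCL.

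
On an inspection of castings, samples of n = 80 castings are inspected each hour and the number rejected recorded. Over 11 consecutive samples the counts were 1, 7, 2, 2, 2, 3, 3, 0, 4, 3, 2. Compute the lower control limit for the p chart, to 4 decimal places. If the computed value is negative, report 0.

p̄ = Σdᵢ / (k·n) = 29 / (11 × 80) = 0.03295
LCL = p̄ − 3·√(p̄(1−p̄)/n) = 0.03295 − 3 × 0.01996 = -0.02692 → 0 (negative, so LCL = 0)

0.0000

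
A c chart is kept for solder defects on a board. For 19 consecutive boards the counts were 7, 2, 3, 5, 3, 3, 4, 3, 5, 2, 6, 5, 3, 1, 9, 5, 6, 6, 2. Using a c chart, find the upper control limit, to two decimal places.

10.37

c̄ = (7 + 2 + 3 + 5 + 3 + 3 + 4 + 3 + 5 + 2 + 6 + 5 + 3 + 1 + 9 + 5 + 6 + 6 + 2) / 19 = 80 / 19 = 4.2105
UCL = c̄ + 3√c̄ = 4.2105 + 3 × √4.2105 = 4.2105 + 3 × 2.0520 = 10.3664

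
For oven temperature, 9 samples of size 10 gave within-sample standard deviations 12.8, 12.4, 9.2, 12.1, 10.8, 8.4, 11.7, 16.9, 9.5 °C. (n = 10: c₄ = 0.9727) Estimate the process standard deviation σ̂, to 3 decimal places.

11.857

s̄ = (12.8 + 12.4 + 9.2 + 12.1 + 10.8 + 8.4 + 11.7 + 16.9 + 9.5) / 9 = 11.5333
σ̂ = s̄ / c₄ = 11.5333 / 0.9727 = 11.8570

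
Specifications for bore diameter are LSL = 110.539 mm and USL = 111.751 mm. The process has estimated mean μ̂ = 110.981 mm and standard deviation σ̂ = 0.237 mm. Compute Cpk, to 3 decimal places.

0.622

Cpu = (USL − μ̂) / (3σ̂) = (111.751 − 110.981) / (3 × 0.237) = 1.0830; Cpl = (μ̂ − LSL) / (3σ̂) = (110.981 − 110.539) / (3 × 0.237) = 0.6217; Cpk = min(Cpu, Cpl) = 0.6217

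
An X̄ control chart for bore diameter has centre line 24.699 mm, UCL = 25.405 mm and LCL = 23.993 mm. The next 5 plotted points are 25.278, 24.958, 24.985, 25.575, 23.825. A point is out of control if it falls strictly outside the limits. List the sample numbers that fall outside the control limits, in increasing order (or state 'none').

Compare each point to [23.993, 25.405]: sample 4 = 25.575 > UCL; sample 5 = 23.825 < LCL.

4, 5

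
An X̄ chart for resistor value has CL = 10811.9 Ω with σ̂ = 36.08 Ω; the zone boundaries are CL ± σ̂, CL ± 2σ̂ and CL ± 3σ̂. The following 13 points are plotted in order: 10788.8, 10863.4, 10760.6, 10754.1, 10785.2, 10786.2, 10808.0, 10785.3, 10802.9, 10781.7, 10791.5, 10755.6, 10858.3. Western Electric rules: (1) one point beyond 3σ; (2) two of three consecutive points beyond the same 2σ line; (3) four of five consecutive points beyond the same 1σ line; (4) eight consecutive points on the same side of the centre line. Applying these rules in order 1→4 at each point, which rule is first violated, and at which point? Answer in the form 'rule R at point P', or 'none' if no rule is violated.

Zone of each point (C = within 1σ̂, B = 1σ̂–2σ̂, A = 2σ̂–3σ̂, * = beyond 3σ̂; sign = side of CL): 1:-C, 2:+B, 3:-B, 4:-B, 5:-C, 6:-C, 7:-C, 8:-C, 9:-C, 10:-C, 11:-C, 12:-B, 13:+B
Rule 4 (eight consecutive points on the same side of the centre line) is satisfied at point 10.

rule 4 at point 10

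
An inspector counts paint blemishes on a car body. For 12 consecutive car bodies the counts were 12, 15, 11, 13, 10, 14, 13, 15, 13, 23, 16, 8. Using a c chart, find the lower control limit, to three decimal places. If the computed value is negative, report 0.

c̄ = (12 + 15 + 11 + 13 + 10 + 14 + 13 + 15 + 13 + 23 + 16 + 8) / 12 = 163 / 12 = 13.5833
LCL = c̄ − 3√c̄ = 13.5833 − 3 × 3.6856 = 2.5267

2.527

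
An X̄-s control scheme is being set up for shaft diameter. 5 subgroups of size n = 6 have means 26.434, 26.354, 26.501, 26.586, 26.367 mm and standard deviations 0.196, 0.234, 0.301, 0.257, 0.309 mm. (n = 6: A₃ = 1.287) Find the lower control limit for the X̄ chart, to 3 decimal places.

X̄̄ = (26.434 + 26.354 + 26.501 + 26.586 + 26.367) / 5 = 26.4484
s̄ = (0.196 + 0.234 + 0.301 + 0.257 + 0.309) / 5 = 0.2594
LCL = X̄̄ − A₃·s̄ = 26.4484 − 1.287 × 0.2594 = 26.1146

26.115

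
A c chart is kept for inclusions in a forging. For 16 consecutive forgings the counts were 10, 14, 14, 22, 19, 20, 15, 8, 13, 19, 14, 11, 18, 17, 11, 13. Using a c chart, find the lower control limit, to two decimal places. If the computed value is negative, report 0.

c̄ = (10 + 14 + 14 + 22 + 19 + 20 + 15 + 8 + 13 + 19 + 14 + 11 + 18 + 17 + 11 + 13) / 16 = 238 / 16 = 14.8750
LCL = c̄ − 3√c̄ = 14.8750 − 3 × 3.8568 = 3.3046

3.30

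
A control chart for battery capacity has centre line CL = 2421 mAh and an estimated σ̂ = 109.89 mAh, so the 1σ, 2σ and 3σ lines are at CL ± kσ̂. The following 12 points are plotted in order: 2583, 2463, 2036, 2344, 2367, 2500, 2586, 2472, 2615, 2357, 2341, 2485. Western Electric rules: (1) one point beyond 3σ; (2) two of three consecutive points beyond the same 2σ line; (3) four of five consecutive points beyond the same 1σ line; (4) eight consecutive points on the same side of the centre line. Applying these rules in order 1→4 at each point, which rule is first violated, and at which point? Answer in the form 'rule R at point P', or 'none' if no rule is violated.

rule 1 at point 3

Zone of each point (C = within 1σ̂, B = 1σ̂–2σ̂, A = 2σ̂–3σ̂, * = beyond 3σ̂; sign = side of CL): 1:+B, 2:+C, 3:-*, 4:-C, 5:-C, 6:+C, 7:+B, 8:+C, 9:+B, 10:-C, 11:-C, 12:+C
Rule 1 (one point beyond the 3σ limits) is satisfied at point 3.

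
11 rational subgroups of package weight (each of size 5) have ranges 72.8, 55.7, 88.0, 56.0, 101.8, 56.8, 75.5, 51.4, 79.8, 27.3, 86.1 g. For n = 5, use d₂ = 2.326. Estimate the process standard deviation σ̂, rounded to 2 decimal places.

29.36

R̄ = (72.8 + 55.7 + 88.0 + 56.0 + 101.8 + 56.8 + 75.5 + 51.4 + 79.8 + 27.3 + 86.1) / 11 = 68.2909
σ̂ = R̄ / d₂ = 68.2909 / 2.326 = 29.3598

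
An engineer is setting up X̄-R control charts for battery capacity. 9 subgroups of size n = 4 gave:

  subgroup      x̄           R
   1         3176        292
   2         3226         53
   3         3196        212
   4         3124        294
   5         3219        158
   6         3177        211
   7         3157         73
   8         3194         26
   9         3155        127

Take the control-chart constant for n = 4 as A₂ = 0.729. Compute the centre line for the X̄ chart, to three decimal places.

X̄̄ = (3176 + 3226 + 3196 + 3124 + 3219 + 3177 + 3157 + 3194 + 3155) / 9 = 28624.0000 / 9 = 3180.4444
CL = X̄̄ = 3180.4444

3180.444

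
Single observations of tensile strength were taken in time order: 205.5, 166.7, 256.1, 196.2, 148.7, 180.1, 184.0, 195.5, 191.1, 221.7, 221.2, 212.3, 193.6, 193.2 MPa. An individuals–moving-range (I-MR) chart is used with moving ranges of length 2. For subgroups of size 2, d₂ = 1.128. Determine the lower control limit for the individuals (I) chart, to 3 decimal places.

126.799

X̄ = (205.5 + 166.7 + 256.1 + 196.2 + 148.7 + 180.1 + 184.0 + 195.5 + 191.1 + 221.7 + 221.2 + 212.3 + 193.6 + 193.2) / 14 = 197.5643
Moving ranges: 38.8, 89.4, 59.9, 47.5, 31.4, 3.9, 11.5, 4.4, 30.6, 0.5, 8.9, 18.7, 0.4; M̄R̄ = 345.9000 / 13 = 26.6077
LCL = X̄ − 3·M̄R̄/d₂ = 197.5643 − 3 × 26.6077 / 1.128 = 126.7991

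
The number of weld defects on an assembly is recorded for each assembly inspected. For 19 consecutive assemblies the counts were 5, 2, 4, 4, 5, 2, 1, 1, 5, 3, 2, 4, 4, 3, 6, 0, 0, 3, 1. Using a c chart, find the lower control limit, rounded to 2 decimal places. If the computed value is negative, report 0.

0.00

c̄ = (5 + 2 + 4 + 4 + 5 + 2 + 1 + 1 + 5 + 3 + 2 + 4 + 4 + 3 + 6 + 0 + 0 + 3 + 1) / 19 = 55 / 19 = 2.8947
LCL = c̄ − 3√c̄ = 2.8947 − 3 × 1.7014 = -2.2094 → 0 (cannot be negative)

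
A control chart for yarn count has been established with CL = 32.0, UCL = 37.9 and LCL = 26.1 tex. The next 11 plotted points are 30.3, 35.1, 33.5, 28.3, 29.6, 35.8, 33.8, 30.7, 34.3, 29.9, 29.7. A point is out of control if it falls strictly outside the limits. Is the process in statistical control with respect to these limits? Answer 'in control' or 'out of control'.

in control

All 11 points lie within [26.1, 37.9].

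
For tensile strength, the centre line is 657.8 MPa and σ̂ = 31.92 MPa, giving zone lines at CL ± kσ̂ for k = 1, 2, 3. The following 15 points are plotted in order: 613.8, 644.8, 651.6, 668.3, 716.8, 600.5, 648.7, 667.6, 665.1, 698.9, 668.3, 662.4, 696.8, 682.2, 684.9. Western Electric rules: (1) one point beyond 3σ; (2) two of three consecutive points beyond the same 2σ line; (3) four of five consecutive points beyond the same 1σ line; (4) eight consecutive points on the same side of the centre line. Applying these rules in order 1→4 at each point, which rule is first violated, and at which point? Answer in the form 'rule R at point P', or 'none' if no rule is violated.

Zone of each point (C = within 1σ̂, B = 1σ̂–2σ̂, A = 2σ̂–3σ̂, * = beyond 3σ̂; sign = side of CL): 1:-B, 2:-C, 3:-C, 4:+C, 5:+B, 6:-B, 7:-C, 8:+C, 9:+C, 10:+B, 11:+C, 12:+C, 13:+B, 14:+C, 15:+C
Rule 4 (eight consecutive points on the same side of the centre line) is satisfied at point 15.

rule 4 at point 15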